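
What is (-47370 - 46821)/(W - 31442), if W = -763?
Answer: 31397/10735 ≈ 2.9247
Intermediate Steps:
(-47370 - 46821)/(W - 31442) = (-47370 - 46821)/(-763 - 31442) = -94191/(-32205) = -94191*(-1/32205) = 31397/10735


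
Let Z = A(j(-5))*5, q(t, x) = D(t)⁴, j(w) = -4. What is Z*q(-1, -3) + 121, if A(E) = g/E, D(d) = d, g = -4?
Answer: 126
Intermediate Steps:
A(E) = -4/E
q(t, x) = t⁴
Z = 5 (Z = -4/(-4)*5 = -4*(-¼)*5 = 1*5 = 5)
Z*q(-1, -3) + 121 = 5*(-1)⁴ + 121 = 5*1 + 121 = 5 + 121 = 126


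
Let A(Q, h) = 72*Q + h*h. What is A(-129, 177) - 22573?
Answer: -532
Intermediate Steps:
A(Q, h) = h**2 + 72*Q (A(Q, h) = 72*Q + h**2 = h**2 + 72*Q)
A(-129, 177) - 22573 = (177**2 + 72*(-129)) - 22573 = (31329 - 9288) - 22573 = 22041 - 22573 = -532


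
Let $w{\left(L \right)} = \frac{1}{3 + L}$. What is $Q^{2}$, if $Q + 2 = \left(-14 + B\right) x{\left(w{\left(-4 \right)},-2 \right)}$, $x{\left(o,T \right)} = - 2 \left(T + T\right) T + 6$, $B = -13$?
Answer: $71824$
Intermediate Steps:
$x{\left(o,T \right)} = 6 - 4 T^{2}$ ($x{\left(o,T \right)} = - 2 \cdot 2 T T + 6 = - 4 T T + 6 = - 4 T^{2} + 6 = 6 - 4 T^{2}$)
$Q = 268$ ($Q = -2 + \left(-14 - 13\right) \left(6 - 4 \left(-2\right)^{2}\right) = -2 - 27 \left(6 - 16\right) = -2 - -270 = -2 + 270 = 268$)
$Q^{2} = 268^{2} = 71824$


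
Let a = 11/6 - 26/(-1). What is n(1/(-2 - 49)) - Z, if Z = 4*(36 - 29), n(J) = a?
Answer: -⅙ ≈ -0.16667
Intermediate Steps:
a = 167/6 (a = 11*(⅙) - 26*(-1) = 11/6 + 26 = 167/6 ≈ 27.833)
n(J) = 167/6
Z = 28 (Z = 4*7 = 28)
n(1/(-2 - 49)) - Z = 167/6 - 1*28 = 167/6 - 28 = -⅙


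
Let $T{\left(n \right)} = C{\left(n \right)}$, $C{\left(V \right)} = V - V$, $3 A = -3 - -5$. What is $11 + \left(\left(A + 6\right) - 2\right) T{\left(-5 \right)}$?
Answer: $11$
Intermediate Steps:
$A = \frac{2}{3}$ ($A = \frac{-3 - -5}{3} = \frac{-3 + 5}{3} = \frac{1}{3} \cdot 2 = \frac{2}{3} \approx 0.66667$)
$C{\left(V \right)} = 0$
$T{\left(n \right)} = 0$
$11 + \left(\left(A + 6\right) - 2\right) T{\left(-5 \right)} = 11 + \left(\left(\frac{2}{3} + 6\right) - 2\right) 0 = 11 + \left(\frac{20}{3} - 2\right) 0 = 11 + \frac{14}{3} \cdot 0 = 11 + 0 = 11$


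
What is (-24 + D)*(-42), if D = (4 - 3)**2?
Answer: 966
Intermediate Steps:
D = 1 (D = 1**2 = 1)
(-24 + D)*(-42) = (-24 + 1)*(-42) = -23*(-42) = 966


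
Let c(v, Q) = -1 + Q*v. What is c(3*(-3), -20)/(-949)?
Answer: -179/949 ≈ -0.18862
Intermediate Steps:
c(3*(-3), -20)/(-949) = (-1 - 60*(-3))/(-949) = (-1 - 20*(-9))*(-1/949) = (-1 + 180)*(-1/949) = 179*(-1/949) = -179/949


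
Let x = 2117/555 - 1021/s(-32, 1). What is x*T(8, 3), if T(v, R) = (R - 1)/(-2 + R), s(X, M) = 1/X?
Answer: 36270154/555 ≈ 65352.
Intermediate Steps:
T(v, R) = (-1 + R)/(-2 + R)
x = 18135077/555 (x = 2117/555 - 1021/(1/(-32)) = 2117*(1/555) - 1021/(-1/32) = 2117/555 - 1021*(-32) = 2117/555 + 32672 = 18135077/555 ≈ 32676.)
x*T(8, 3) = 18135077*((-1 + 3)/(-2 + 3))/555 = 18135077*(2/1)/555 = 18135077*(1*2)/555 = (18135077/555)*2 = 36270154/555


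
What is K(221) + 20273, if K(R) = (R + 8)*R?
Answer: 70882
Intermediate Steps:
K(R) = R*(8 + R) (K(R) = (8 + R)*R = R*(8 + R))
K(221) + 20273 = 221*(8 + 221) + 20273 = 221*229 + 20273 = 50609 + 20273 = 70882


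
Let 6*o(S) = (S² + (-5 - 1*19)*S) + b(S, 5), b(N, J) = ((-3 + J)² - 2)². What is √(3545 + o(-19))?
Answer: √132546/6 ≈ 60.678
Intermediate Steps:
b(N, J) = (-2 + (-3 + J)²)²
o(S) = ⅔ - 4*S + S²/6 (o(S) = ((S² + (-5 - 1*19)*S) + (-2 + (-3 + 5)²)²)/6 = ((S² + (-5 - 19)*S) + (-2 + 2²)²)/6 = ((S² - 24*S) + (-2 + 4)²)/6 = ((S² - 24*S) + 2²)/6 = ((S² - 24*S) + 4)/6 = (4 + S² - 24*S)/6 = ⅔ - 4*S + S²/6)
√(3545 + o(-19)) = √(3545 + (⅔ - 4*(-19) + (⅙)*(-19)²)) = √(3545 + (⅔ + 76 + (⅙)*361)) = √(3545 + (⅔ + 76 + 361/6)) = √(3545 + 821/6) = √(22091/6) = √132546/6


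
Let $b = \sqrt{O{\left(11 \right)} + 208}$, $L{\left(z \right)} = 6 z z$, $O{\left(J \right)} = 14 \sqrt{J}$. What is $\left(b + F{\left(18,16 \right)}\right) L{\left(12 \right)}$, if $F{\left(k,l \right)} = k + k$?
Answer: $31104 + 864 \sqrt{208 + 14 \sqrt{11}} \approx 44886.0$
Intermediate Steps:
$F{\left(k,l \right)} = 2 k$
$L{\left(z \right)} = 6 z^{2}$
$b = \sqrt{208 + 14 \sqrt{11}}$ ($b = \sqrt{14 \sqrt{11} + 208} = \sqrt{208 + 14 \sqrt{11}} \approx 15.951$)
$\left(b + F{\left(18,16 \right)}\right) L{\left(12 \right)} = \left(\sqrt{208 + 14 \sqrt{11}} + 2 \cdot 18\right) 6 \cdot 12^{2} = \left(\sqrt{208 + 14 \sqrt{11}} + 36\right) 6 \cdot 144 = \left(36 + \sqrt{208 + 14 \sqrt{11}}\right) 864 = 31104 + 864 \sqrt{208 + 14 \sqrt{11}}$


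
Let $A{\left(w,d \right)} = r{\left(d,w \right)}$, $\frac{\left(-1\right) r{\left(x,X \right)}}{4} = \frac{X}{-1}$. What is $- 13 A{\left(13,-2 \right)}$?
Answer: $-676$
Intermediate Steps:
$r{\left(x,X \right)} = 4 X$ ($r{\left(x,X \right)} = - 4 \frac{X}{-1} = - 4 X \left(-1\right) = - 4 \left(- X\right) = 4 X$)
$A{\left(w,d \right)} = 4 w$
$- 13 A{\left(13,-2 \right)} = - 13 \cdot 4 \cdot 13 = \left(-13\right) 52 = -676$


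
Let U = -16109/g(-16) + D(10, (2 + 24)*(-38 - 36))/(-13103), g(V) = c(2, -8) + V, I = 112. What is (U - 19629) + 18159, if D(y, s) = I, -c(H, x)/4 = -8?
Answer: -519260579/209648 ≈ -2476.8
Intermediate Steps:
c(H, x) = 32 (c(H, x) = -4*(-8) = 32)
D(y, s) = 112
g(V) = 32 + V
U = -211078019/209648 (U = -16109/(32 - 16) + 112/(-13103) = -16109/16 + 112*(-1/13103) = -16109*1/16 - 112/13103 = -16109/16 - 112/13103 = -211078019/209648 ≈ -1006.8)
(U - 19629) + 18159 = (-211078019/209648 - 19629) + 18159 = -4326258611/209648 + 18159 = -519260579/209648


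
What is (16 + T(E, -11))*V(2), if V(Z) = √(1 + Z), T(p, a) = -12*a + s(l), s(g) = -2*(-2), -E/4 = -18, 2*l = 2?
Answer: 152*√3 ≈ 263.27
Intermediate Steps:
l = 1 (l = (½)*2 = 1)
E = 72 (E = -4*(-18) = 72)
s(g) = 4
T(p, a) = 4 - 12*a (T(p, a) = -12*a + 4 = 4 - 12*a)
(16 + T(E, -11))*V(2) = (16 + (4 - 12*(-11)))*√(1 + 2) = (16 + (4 + 132))*√3 = (16 + 136)*√3 = 152*√3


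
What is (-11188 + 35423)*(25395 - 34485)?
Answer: -220296150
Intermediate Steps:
(-11188 + 35423)*(25395 - 34485) = 24235*(-9090) = -220296150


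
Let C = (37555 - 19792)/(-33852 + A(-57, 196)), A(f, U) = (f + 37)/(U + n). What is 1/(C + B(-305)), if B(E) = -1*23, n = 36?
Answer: -1963421/46188937 ≈ -0.042508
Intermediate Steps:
B(E) = -23
A(f, U) = (37 + f)/(36 + U) (A(f, U) = (f + 37)/(U + 36) = (37 + f)/(36 + U))
C = -1030254/1963421 (C = (37555 - 19792)/(-33852 + (37 - 57)/(36 + 196)) = 17763/(-33852 - 20/232) = 17763/(-33852 + (1/232)*(-20)) = 17763/(-33852 - 5/58) = 17763/(-1963421/58) = 17763*(-58/1963421) = -1030254/1963421 ≈ -0.52472)
1/(C + B(-305)) = 1/(-1030254/1963421 - 23) = 1/(-46188937/1963421) = -1963421/46188937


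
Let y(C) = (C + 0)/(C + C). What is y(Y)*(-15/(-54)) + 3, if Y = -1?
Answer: 113/36 ≈ 3.1389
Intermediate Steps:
y(C) = 1/2 (y(C) = C/((2*C)) = C*(1/(2*C)) = 1/2)
y(Y)*(-15/(-54)) + 3 = (-15/(-54))/2 + 3 = (-15*(-1/54))/2 + 3 = (1/2)*(5/18) + 3 = 5/36 + 3 = 113/36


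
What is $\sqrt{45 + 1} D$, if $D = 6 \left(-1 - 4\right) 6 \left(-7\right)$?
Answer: $1260 \sqrt{46} \approx 8545.7$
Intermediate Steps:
$D = 1260$ ($D = 6 \left(-5\right) 6 \left(-7\right) = \left(-30\right) 6 \left(-7\right) = \left(-180\right) \left(-7\right) = 1260$)
$\sqrt{45 + 1} D = \sqrt{45 + 1} \cdot 1260 = \sqrt{46} \cdot 1260 = 1260 \sqrt{46}$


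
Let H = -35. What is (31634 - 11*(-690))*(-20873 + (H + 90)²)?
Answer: -700069952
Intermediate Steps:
(31634 - 11*(-690))*(-20873 + (H + 90)²) = (31634 - 11*(-690))*(-20873 + (-35 + 90)²) = (31634 + 7590)*(-20873 + 55²) = 39224*(-20873 + 3025) = 39224*(-17848) = -700069952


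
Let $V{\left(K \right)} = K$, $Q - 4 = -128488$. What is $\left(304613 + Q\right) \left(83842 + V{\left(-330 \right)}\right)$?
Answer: $14708885048$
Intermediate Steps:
$Q = -128484$ ($Q = 4 - 128488 = -128484$)
$\left(304613 + Q\right) \left(83842 + V{\left(-330 \right)}\right) = \left(304613 - 128484\right) \left(83842 - 330\right) = 176129 \cdot 83512 = 14708885048$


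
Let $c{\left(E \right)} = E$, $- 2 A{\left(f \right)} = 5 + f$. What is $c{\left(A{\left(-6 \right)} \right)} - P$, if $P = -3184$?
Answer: $\frac{6369}{2} \approx 3184.5$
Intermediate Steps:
$A{\left(f \right)} = - \frac{5}{2} - \frac{f}{2}$ ($A{\left(f \right)} = - \frac{5 + f}{2} = - \frac{5}{2} - \frac{f}{2}$)
$c{\left(A{\left(-6 \right)} \right)} - P = \left(- \frac{5}{2} - -3\right) - -3184 = \left(- \frac{5}{2} + 3\right) + 3184 = \frac{1}{2} + 3184 = \frac{6369}{2}$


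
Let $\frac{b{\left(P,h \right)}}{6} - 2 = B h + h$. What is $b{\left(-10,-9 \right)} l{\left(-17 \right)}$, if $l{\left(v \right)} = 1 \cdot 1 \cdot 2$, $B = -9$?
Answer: $888$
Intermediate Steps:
$l{\left(v \right)} = 2$ ($l{\left(v \right)} = 1 \cdot 2 = 2$)
$b{\left(P,h \right)} = 12 - 48 h$ ($b{\left(P,h \right)} = 12 + 6 \left(- 9 h + h\right) = 12 + 6 \left(- 8 h\right) = 12 - 48 h$)
$b{\left(-10,-9 \right)} l{\left(-17 \right)} = \left(12 - -432\right) 2 = \left(12 + 432\right) 2 = 444 \cdot 2 = 888$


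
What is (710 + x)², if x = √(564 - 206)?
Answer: (710 + √358)² ≈ 5.3133e+5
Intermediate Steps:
x = √358 ≈ 18.921
(710 + x)² = (710 + √358)²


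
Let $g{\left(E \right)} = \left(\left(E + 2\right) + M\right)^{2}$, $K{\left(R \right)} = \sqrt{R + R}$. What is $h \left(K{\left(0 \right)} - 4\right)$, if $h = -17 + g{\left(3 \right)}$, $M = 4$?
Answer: $-256$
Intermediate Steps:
$K{\left(R \right)} = \sqrt{2} \sqrt{R}$ ($K{\left(R \right)} = \sqrt{2 R} = \sqrt{2} \sqrt{R}$)
$g{\left(E \right)} = \left(6 + E\right)^{2}$ ($g{\left(E \right)} = \left(\left(E + 2\right) + 4\right)^{2} = \left(\left(2 + E\right) + 4\right)^{2} = \left(6 + E\right)^{2}$)
$h = 64$ ($h = -17 + \left(6 + 3\right)^{2} = -17 + 9^{2} = -17 + 81 = 64$)
$h \left(K{\left(0 \right)} - 4\right) = 64 \left(\sqrt{2} \sqrt{0} - 4\right) = 64 \left(\sqrt{2} \cdot 0 + \left(-16 + 12\right)\right) = 64 \left(0 - 4\right) = 64 \left(-4\right) = -256$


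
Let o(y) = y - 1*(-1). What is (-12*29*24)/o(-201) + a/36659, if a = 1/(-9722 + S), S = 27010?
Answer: 661646266873/15844019800 ≈ 41.760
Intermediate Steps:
o(y) = 1 + y (o(y) = y + 1 = 1 + y)
a = 1/17288 (a = 1/(-9722 + 27010) = 1/17288 ≈ 5.7844e-5)
(-12*29*24)/o(-201) + a/36659 = (-12*29*24)/(1 - 201) + (1/17288)/36659 = -348*24/(-200) + (1/17288)*(1/36659) = -8352*(-1/200) + 1/633760792 = 1044/25 + 1/633760792 = 661646266873/15844019800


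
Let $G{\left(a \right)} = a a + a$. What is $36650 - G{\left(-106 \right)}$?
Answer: $25520$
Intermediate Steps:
$G{\left(a \right)} = a + a^{2}$ ($G{\left(a \right)} = a^{2} + a = a + a^{2}$)
$36650 - G{\left(-106 \right)} = 36650 - - 106 \left(1 - 106\right) = 36650 - \left(-106\right) \left(-105\right) = 36650 - 11130 = 25520$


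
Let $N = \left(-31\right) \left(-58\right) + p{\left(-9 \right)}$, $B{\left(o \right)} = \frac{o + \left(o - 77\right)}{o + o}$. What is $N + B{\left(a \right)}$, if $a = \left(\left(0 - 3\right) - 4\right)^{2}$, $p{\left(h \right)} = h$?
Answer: $\frac{25049}{14} \approx 1789.2$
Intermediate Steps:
$a = 49$ ($a = \left(\left(0 - 3\right) - 4\right)^{2} = \left(-3 - 4\right)^{2} = \left(-7\right)^{2} = 49$)
$B{\left(o \right)} = \frac{-77 + 2 o}{2 o}$ ($B{\left(o \right)} = \frac{o + \left(o - 77\right)}{2 o} = \left(o + \left(-77 + o\right)\right) \frac{1}{2 o} = \left(-77 + 2 o\right) \frac{1}{2 o} = \frac{-77 + 2 o}{2 o}$)
$N = 1789$ ($N = \left(-31\right) \left(-58\right) - 9 = 1798 - 9 = 1789$)
$N + B{\left(a \right)} = 1789 + \frac{- \frac{77}{2} + 49}{49} = 1789 + \frac{1}{49} \cdot \frac{21}{2} = 1789 + \frac{3}{14} = \frac{25049}{14}$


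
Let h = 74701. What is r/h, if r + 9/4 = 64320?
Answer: 257271/298804 ≈ 0.86100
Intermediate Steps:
r = 257271/4 (r = -9/4 + 64320 = 257271/4 ≈ 64318.)
r/h = (257271/4)/74701 = (257271/4)*(1/74701) = 257271/298804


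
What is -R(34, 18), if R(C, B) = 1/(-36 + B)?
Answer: 1/18 ≈ 0.055556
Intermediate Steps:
-R(34, 18) = -1/(-36 + 18) = -1/(-18) = -1*(-1/18) = 1/18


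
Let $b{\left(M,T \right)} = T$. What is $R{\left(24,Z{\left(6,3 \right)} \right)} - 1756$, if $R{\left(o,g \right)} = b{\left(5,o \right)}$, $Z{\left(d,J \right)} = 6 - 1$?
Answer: $-1732$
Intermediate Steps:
$Z{\left(d,J \right)} = 5$ ($Z{\left(d,J \right)} = 6 - 1 = 5$)
$R{\left(o,g \right)} = o$
$R{\left(24,Z{\left(6,3 \right)} \right)} - 1756 = 24 - 1756 = -1732$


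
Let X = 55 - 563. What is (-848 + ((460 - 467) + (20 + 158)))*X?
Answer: 343916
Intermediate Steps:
X = -508
(-848 + ((460 - 467) + (20 + 158)))*X = (-848 + ((460 - 467) + (20 + 158)))*(-508) = (-848 + (-7 + 178))*(-508) = (-848 + 171)*(-508) = -677*(-508) = 343916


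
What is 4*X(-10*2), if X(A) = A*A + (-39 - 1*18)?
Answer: 1372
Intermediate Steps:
X(A) = -57 + A² (X(A) = A² + (-39 - 18) = A² - 57 = -57 + A²)
4*X(-10*2) = 4*(-57 + (-10*2)²) = 4*(-57 + (-20)²) = 4*(-57 + 400) = 4*343 = 1372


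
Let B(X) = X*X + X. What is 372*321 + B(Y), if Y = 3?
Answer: 119424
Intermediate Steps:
B(X) = X + X² (B(X) = X² + X = X + X²)
372*321 + B(Y) = 372*321 + 3*(1 + 3) = 119412 + 3*4 = 119412 + 12 = 119424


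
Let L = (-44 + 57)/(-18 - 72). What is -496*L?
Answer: 3224/45 ≈ 71.644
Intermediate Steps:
L = -13/90 (L = 13/(-90) = 13*(-1/90) = -13/90 ≈ -0.14444)
-496*L = -496*(-13/90) = 3224/45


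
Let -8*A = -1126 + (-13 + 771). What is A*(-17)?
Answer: -782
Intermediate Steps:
A = 46 (A = -(-1126 + (-13 + 771))/8 = -(-1126 + 758)/8 = -⅛*(-368) = 46)
A*(-17) = 46*(-17) = -782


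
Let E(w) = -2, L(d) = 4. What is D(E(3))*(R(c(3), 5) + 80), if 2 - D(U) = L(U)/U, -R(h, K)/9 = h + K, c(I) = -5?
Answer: 320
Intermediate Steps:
R(h, K) = -9*K - 9*h (R(h, K) = -9*(h + K) = -9*(K + h) = -9*K - 9*h)
D(U) = 2 - 4/U
D(E(3))*(R(c(3), 5) + 80) = (2 - 4/(-2))*((-9*5 - 9*(-5)) + 80) = (2 - 4*(-1/2))*((-45 + 45) + 80) = (2 + 2)*(0 + 80) = 4*80 = 320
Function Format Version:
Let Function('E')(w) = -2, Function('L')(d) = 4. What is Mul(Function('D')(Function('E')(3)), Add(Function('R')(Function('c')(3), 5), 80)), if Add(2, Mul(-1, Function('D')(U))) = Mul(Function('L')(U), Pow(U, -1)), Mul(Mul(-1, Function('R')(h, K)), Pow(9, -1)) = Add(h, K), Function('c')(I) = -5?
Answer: 320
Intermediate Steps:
Function('R')(h, K) = Add(Mul(-9, K), Mul(-9, h)) (Function('R')(h, K) = Mul(-9, Add(h, K)) = Mul(-9, Add(K, h)) = Add(Mul(-9, K), Mul(-9, h)))
Function('D')(U) = Add(2, Mul(-4, Pow(U, -1))) (Function('D')(U) = Add(2, Mul(-1, Mul(4, Pow(U, -1)))) = Add(2, Mul(-4, Pow(U, -1))))
Mul(Function('D')(Function('E')(3)), Add(Function('R')(Function('c')(3), 5), 80)) = Mul(Add(2, Mul(-4, Pow(-2, -1))), Add(Add(Mul(-9, 5), Mul(-9, -5)), 80)) = Mul(Add(2, Mul(-4, Rational(-1, 2))), Add(Add(-45, 45), 80)) = Mul(Add(2, 2), Add(0, 80)) = Mul(4, 80) = 320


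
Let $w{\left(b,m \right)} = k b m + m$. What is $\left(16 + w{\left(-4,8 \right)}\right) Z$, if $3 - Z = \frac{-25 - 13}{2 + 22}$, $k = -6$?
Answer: $990$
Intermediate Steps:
$w{\left(b,m \right)} = m - 6 b m$ ($w{\left(b,m \right)} = - 6 b m + m = m - 6 b m$)
$Z = \frac{55}{12}$ ($Z = 3 - \frac{-25 - 13}{2 + 22} = 3 - - \frac{38}{24} = 3 - \left(-38\right) \frac{1}{24} = 3 - - \frac{19}{12} = 3 + \frac{19}{12} = \frac{55}{12} \approx 4.5833$)
$\left(16 + w{\left(-4,8 \right)}\right) Z = \left(16 + 8 \left(1 - -24\right)\right) \frac{55}{12} = \left(16 + 8 \left(1 + 24\right)\right) \frac{55}{12} = \left(16 + 8 \cdot 25\right) \frac{55}{12} = \left(16 + 200\right) \frac{55}{12} = 216 \cdot \frac{55}{12} = 990$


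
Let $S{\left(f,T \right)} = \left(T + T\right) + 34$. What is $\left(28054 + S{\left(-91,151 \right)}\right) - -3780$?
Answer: $32170$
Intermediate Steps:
$S{\left(f,T \right)} = 34 + 2 T$ ($S{\left(f,T \right)} = 2 T + 34 = 34 + 2 T$)
$\left(28054 + S{\left(-91,151 \right)}\right) - -3780 = \left(28054 + \left(34 + 2 \cdot 151\right)\right) - -3780 = \left(28054 + \left(34 + 302\right)\right) + \left(-45 + 3825\right) = \left(28054 + 336\right) + 3780 = 28390 + 3780 = 32170$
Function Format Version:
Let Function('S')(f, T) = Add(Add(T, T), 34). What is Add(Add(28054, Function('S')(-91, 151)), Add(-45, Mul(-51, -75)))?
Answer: 32170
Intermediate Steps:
Function('S')(f, T) = Add(34, Mul(2, T)) (Function('S')(f, T) = Add(Mul(2, T), 34) = Add(34, Mul(2, T)))
Add(Add(28054, Function('S')(-91, 151)), Add(-45, Mul(-51, -75))) = Add(Add(28054, Add(34, Mul(2, 151))), Add(-45, Mul(-51, -75))) = Add(Add(28054, Add(34, 302)), Add(-45, 3825)) = Add(Add(28054, 336), 3780) = Add(28390, 3780) = 32170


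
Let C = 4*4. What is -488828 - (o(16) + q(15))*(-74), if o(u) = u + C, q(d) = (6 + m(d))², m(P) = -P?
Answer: -480466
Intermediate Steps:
C = 16
q(d) = (6 - d)²
o(u) = 16 + u (o(u) = u + 16 = 16 + u)
-488828 - (o(16) + q(15))*(-74) = -488828 - ((16 + 16) + (-6 + 15)²)*(-74) = -488828 - (32 + 9²)*(-74) = -488828 - (32 + 81)*(-74) = -488828 - 113*(-74) = -488828 - 1*(-8362) = -488828 + 8362 = -480466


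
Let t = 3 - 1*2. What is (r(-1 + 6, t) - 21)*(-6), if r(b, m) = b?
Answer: 96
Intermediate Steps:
t = 1 (t = 3 - 2 = 1)
(r(-1 + 6, t) - 21)*(-6) = ((-1 + 6) - 21)*(-6) = (5 - 21)*(-6) = -16*(-6) = 96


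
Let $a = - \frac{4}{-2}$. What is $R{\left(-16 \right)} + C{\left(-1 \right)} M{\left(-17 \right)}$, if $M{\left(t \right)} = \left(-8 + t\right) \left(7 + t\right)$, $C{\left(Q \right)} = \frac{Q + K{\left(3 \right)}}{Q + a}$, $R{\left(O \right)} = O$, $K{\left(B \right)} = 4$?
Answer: $734$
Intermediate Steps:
$a = 2$ ($a = \left(-4\right) \left(- \frac{1}{2}\right) = 2$)
$C{\left(Q \right)} = \frac{4 + Q}{2 + Q}$ ($C{\left(Q \right)} = \frac{Q + 4}{Q + 2} = \frac{4 + Q}{2 + Q}$)
$R{\left(-16 \right)} + C{\left(-1 \right)} M{\left(-17 \right)} = -16 + \frac{4 - 1}{2 - 1} \left(-56 + \left(-17\right)^{2} - -17\right) = -16 + 1^{-1} \cdot 3 \left(-56 + 289 + 17\right) = -16 + 1 \cdot 3 \cdot 250 = -16 + 3 \cdot 250 = -16 + 750 = 734$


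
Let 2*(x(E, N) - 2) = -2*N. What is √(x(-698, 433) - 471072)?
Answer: I*√471503 ≈ 686.66*I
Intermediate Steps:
x(E, N) = 2 - N (x(E, N) = 2 + (-2*N)/2 = 2 - N)
√(x(-698, 433) - 471072) = √((2 - 1*433) - 471072) = √((2 - 433) - 471072) = √(-431 - 471072) = √(-471503) = I*√471503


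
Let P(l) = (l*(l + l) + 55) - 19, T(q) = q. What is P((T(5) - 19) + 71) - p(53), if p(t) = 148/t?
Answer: 346154/53 ≈ 6531.2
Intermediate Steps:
P(l) = 36 + 2*l**2 (P(l) = (l*(2*l) + 55) - 19 = (2*l**2 + 55) - 19 = (55 + 2*l**2) - 19 = 36 + 2*l**2)
P((T(5) - 19) + 71) - p(53) = (36 + 2*((5 - 19) + 71)**2) - 148/53 = (36 + 2*(-14 + 71)**2) - 148/53 = (36 + 2*57**2) - 1*148/53 = (36 + 2*3249) - 148/53 = (36 + 6498) - 148/53 = 6534 - 148/53 = 346154/53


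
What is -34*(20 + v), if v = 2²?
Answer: -816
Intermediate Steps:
v = 4
-34*(20 + v) = -34*(20 + 4) = -34*24 = -816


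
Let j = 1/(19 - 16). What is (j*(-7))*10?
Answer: -70/3 ≈ -23.333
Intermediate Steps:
j = ⅓ (j = 1/3 = ⅓ ≈ 0.33333)
(j*(-7))*10 = ((⅓)*(-7))*10 = -7/3*10 = -70/3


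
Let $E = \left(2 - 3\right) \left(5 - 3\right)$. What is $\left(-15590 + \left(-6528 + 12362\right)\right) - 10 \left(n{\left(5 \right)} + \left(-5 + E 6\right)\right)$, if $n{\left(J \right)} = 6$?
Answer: $-9646$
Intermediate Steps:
$E = -2$ ($E = \left(-1\right) 2 = -2$)
$\left(-15590 + \left(-6528 + 12362\right)\right) - 10 \left(n{\left(5 \right)} + \left(-5 + E 6\right)\right) = \left(-15590 + \left(-6528 + 12362\right)\right) - 10 \left(6 - 17\right) = \left(-15590 + 5834\right) - 10 \left(6 - 17\right) = -9756 - 10 \left(6 - 17\right) = -9756 - -110 = -9756 + 110 = -9646$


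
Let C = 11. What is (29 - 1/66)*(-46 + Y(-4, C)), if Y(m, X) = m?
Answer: -47825/33 ≈ -1449.2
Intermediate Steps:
(29 - 1/66)*(-46 + Y(-4, C)) = (29 - 1/66)*(-46 - 4) = (29 - 1*1/66)*(-50) = (29 - 1/66)*(-50) = (1913/66)*(-50) = -47825/33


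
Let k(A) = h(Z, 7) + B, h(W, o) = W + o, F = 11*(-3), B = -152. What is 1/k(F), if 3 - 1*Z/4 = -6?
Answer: -1/109 ≈ -0.0091743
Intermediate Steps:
Z = 36 (Z = 12 - 4*(-6) = 12 + 24 = 36)
F = -33
k(A) = -109 (k(A) = (36 + 7) - 152 = 43 - 152 = -109)
1/k(F) = 1/(-109) = -1/109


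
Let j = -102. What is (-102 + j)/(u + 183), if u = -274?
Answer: 204/91 ≈ 2.2418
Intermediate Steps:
(-102 + j)/(u + 183) = (-102 - 102)/(-274 + 183) = -204/(-91) = -204*(-1/91) = 204/91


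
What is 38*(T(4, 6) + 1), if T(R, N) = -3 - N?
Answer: -304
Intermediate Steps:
38*(T(4, 6) + 1) = 38*((-3 - 1*6) + 1) = 38*((-3 - 6) + 1) = 38*(-9 + 1) = 38*(-8) = -304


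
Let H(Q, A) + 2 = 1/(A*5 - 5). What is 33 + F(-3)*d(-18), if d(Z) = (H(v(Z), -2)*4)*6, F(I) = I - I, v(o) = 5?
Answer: 33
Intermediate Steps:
F(I) = 0
H(Q, A) = -2 + 1/(-5 + 5*A) (H(Q, A) = -2 + 1/(A*5 - 5) = -2 + 1/(5*A - 5) = -2 + 1/(-5 + 5*A))
d(Z) = -248/5 (d(Z) = (((11 - 10*(-2))/(5*(-1 - 2)))*4)*6 = (((⅕)*(11 + 20)/(-3))*4)*6 = (((⅕)*(-⅓)*31)*4)*6 = -31/15*4*6 = -124/15*6 = -248/5)
33 + F(-3)*d(-18) = 33 + 0*(-248/5) = 33 + 0 = 33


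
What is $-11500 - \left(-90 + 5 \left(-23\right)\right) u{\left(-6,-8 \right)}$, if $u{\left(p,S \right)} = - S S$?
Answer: $-24620$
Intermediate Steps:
$u{\left(p,S \right)} = - S^{2}$
$-11500 - \left(-90 + 5 \left(-23\right)\right) u{\left(-6,-8 \right)} = -11500 - \left(-90 + 5 \left(-23\right)\right) \left(- \left(-8\right)^{2}\right) = -11500 - \left(-90 - 115\right) \left(\left(-1\right) 64\right) = -11500 - \left(-205\right) \left(-64\right) = -11500 - 13120 = -24620$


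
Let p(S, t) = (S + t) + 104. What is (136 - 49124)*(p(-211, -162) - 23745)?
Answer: 1176397832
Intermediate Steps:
p(S, t) = 104 + S + t
(136 - 49124)*(p(-211, -162) - 23745) = (136 - 49124)*((104 - 211 - 162) - 23745) = -48988*(-269 - 23745) = -48988*(-24014) = 1176397832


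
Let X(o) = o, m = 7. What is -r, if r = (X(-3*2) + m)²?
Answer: -1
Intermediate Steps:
r = 1 (r = (-3*2 + 7)² = (-6 + 7)² = 1² = 1)
-r = -1*1 = -1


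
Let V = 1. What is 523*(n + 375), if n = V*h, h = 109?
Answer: 253132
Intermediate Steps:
n = 109 (n = 1*109 = 109)
523*(n + 375) = 523*(109 + 375) = 523*484 = 253132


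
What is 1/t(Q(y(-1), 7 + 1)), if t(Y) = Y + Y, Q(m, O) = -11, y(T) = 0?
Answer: -1/22 ≈ -0.045455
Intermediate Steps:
t(Y) = 2*Y
1/t(Q(y(-1), 7 + 1)) = 1/(2*(-11)) = 1/(-22) = -1/22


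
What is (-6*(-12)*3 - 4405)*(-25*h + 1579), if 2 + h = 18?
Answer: -4938831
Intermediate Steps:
h = 16 (h = -2 + 18 = 16)
(-6*(-12)*3 - 4405)*(-25*h + 1579) = (-6*(-12)*3 - 4405)*(-25*16 + 1579) = (72*3 - 4405)*(-400 + 1579) = (216 - 4405)*1179 = -4189*1179 = -4938831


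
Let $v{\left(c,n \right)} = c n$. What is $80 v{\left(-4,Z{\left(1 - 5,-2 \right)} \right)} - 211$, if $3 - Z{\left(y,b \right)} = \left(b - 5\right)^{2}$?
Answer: $14509$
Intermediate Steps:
$Z{\left(y,b \right)} = 3 - \left(-5 + b\right)^{2}$ ($Z{\left(y,b \right)} = 3 - \left(b - 5\right)^{2} = 3 - \left(-5 + b\right)^{2}$)
$80 v{\left(-4,Z{\left(1 - 5,-2 \right)} \right)} - 211 = 80 \left(- 4 \left(3 - \left(-5 - 2\right)^{2}\right)\right) - 211 = 80 \left(- 4 \left(3 - \left(-7\right)^{2}\right)\right) - 211 = 80 \left(- 4 \left(3 - 49\right)\right) - 211 = 80 \left(\left(-4\right) \left(-46\right)\right) - 211 = 80 \cdot 184 - 211 = 14720 - 211 = 14509$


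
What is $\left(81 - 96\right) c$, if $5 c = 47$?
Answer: $-141$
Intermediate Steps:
$c = \frac{47}{5}$ ($c = \frac{1}{5} \cdot 47 = \frac{47}{5} \approx 9.4$)
$\left(81 - 96\right) c = \left(81 - 96\right) \frac{47}{5} = \left(-15\right) \frac{47}{5} = -141$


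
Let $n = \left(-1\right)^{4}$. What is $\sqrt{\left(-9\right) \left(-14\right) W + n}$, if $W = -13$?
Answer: $i \sqrt{1637} \approx 40.46 i$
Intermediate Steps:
$n = 1$
$\sqrt{\left(-9\right) \left(-14\right) W + n} = \sqrt{\left(-9\right) \left(-14\right) \left(-13\right) + 1} = \sqrt{126 \left(-13\right) + 1} = \sqrt{-1638 + 1} = \sqrt{-1637} = i \sqrt{1637}$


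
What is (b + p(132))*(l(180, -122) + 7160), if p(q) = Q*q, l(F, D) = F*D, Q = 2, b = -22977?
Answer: 336152400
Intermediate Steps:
l(F, D) = D*F
p(q) = 2*q
(b + p(132))*(l(180, -122) + 7160) = (-22977 + 2*132)*(-122*180 + 7160) = (-22977 + 264)*(-21960 + 7160) = -22713*(-14800) = 336152400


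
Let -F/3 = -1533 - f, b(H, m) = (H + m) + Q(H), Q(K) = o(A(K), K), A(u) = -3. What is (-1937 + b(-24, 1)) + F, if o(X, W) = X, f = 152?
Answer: 3092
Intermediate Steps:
Q(K) = -3
b(H, m) = -3 + H + m (b(H, m) = (H + m) - 3 = -3 + H + m)
F = 5055 (F = -3*(-1533 - 1*152) = -3*(-1533 - 152) = -3*(-1685) = 5055)
(-1937 + b(-24, 1)) + F = (-1937 + (-3 - 24 + 1)) + 5055 = (-1937 - 26) + 5055 = -1963 + 5055 = 3092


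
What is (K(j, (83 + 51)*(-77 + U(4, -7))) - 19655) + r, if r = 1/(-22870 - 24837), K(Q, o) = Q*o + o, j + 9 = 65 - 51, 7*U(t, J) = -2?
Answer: -27314595150/333949 ≈ -81793.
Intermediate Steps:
U(t, J) = -2/7 (U(t, J) = (⅐)*(-2) = -2/7)
j = 5 (j = -9 + (65 - 51) = -9 + 14 = 5)
K(Q, o) = o + Q*o
r = -1/47707 (r = 1/(-47707) = -1/47707 ≈ -2.0961e-5)
(K(j, (83 + 51)*(-77 + U(4, -7))) - 19655) + r = (((83 + 51)*(-77 - 2/7))*(1 + 5) - 19655) - 1/47707 = ((134*(-541/7))*6 - 19655) - 1/47707 = (-72494/7*6 - 19655) - 1/47707 = (-434964/7 - 19655) - 1/47707 = -572549/7 - 1/47707 = -27314595150/333949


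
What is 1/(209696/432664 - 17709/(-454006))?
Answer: 24554006498/12858161119 ≈ 1.9096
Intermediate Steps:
1/(209696/432664 - 17709/(-454006)) = 1/(209696*(1/432664) - 17709*(-1/454006)) = 1/(26212/54083 + 17709/454006) = 1/(12858161119/24554006498) = 24554006498/12858161119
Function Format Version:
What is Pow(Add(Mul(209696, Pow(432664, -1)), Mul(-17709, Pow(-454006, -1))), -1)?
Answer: Rational(24554006498, 12858161119) ≈ 1.9096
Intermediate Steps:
Pow(Add(Mul(209696, Pow(432664, -1)), Mul(-17709, Pow(-454006, -1))), -1) = Pow(Add(Mul(209696, Rational(1, 432664)), Mul(-17709, Rational(-1, 454006))), -1) = Pow(Add(Rational(26212, 54083), Rational(17709, 454006)), -1) = Pow(Rational(12858161119, 24554006498), -1) = Rational(24554006498, 12858161119)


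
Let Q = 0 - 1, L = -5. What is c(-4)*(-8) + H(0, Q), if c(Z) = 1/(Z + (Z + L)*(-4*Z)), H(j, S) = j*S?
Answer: 2/37 ≈ 0.054054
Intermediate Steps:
Q = -1
H(j, S) = S*j
c(Z) = 1/(Z - 4*Z*(-5 + Z)) (c(Z) = 1/(Z + (Z - 5)*(-4*Z)) = 1/(Z + (-5 + Z)*(-4*Z)) = 1/(Z - 4*Z*(-5 + Z)))
c(-4)*(-8) + H(0, Q) = -1/(-4*(-21 + 4*(-4)))*(-8) - 1*0 = -1*(-¼)/(-21 - 16)*(-8) + 0 = -1*(-¼)/(-37)*(-8) + 0 = -1*(-¼)*(-1/37)*(-8) + 0 = -1/148*(-8) + 0 = 2/37 + 0 = 2/37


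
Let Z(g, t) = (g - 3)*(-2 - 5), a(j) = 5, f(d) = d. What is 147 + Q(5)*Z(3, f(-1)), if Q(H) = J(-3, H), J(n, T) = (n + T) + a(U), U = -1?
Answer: 147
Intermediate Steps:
J(n, T) = 5 + T + n (J(n, T) = (n + T) + 5 = (T + n) + 5 = 5 + T + n)
Q(H) = 2 + H (Q(H) = 5 + H - 3 = 2 + H)
Z(g, t) = 21 - 7*g (Z(g, t) = (-3 + g)*(-7) = 21 - 7*g)
147 + Q(5)*Z(3, f(-1)) = 147 + (2 + 5)*(21 - 7*3) = 147 + 7*(21 - 21) = 147 + 7*0 = 147 + 0 = 147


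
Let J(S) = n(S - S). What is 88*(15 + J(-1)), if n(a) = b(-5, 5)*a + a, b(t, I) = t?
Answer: 1320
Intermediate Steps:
n(a) = -4*a (n(a) = -5*a + a = -4*a)
J(S) = 0 (J(S) = -4*(S - S) = -4*0 = 0)
88*(15 + J(-1)) = 88*(15 + 0) = 88*15 = 1320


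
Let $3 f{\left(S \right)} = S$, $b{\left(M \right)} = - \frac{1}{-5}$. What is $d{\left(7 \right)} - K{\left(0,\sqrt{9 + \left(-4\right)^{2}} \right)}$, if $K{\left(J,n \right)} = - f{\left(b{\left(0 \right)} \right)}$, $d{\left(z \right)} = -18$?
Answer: $- \frac{269}{15} \approx -17.933$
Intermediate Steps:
$b{\left(M \right)} = \frac{1}{5}$ ($b{\left(M \right)} = \left(-1\right) \left(- \frac{1}{5}\right) = \frac{1}{5}$)
$f{\left(S \right)} = \frac{S}{3}$
$K{\left(J,n \right)} = - \frac{1}{15}$ ($K{\left(J,n \right)} = - \frac{1}{3 \cdot 5} = \left(-1\right) \frac{1}{15} = - \frac{1}{15}$)
$d{\left(7 \right)} - K{\left(0,\sqrt{9 + \left(-4\right)^{2}} \right)} = -18 - - \frac{1}{15} = -18 + \frac{1}{15} = - \frac{269}{15}$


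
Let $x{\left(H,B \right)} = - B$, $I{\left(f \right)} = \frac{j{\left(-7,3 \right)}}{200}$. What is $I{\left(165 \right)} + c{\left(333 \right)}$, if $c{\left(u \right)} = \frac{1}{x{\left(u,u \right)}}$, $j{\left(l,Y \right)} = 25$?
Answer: $\frac{325}{2664} \approx 0.122$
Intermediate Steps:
$I{\left(f \right)} = \frac{1}{8}$ ($I{\left(f \right)} = \frac{25}{200} = 25 \cdot \frac{1}{200} = \frac{1}{8}$)
$c{\left(u \right)} = - \frac{1}{u}$ ($c{\left(u \right)} = \frac{1}{\left(-1\right) u} = - \frac{1}{u}$)
$I{\left(165 \right)} + c{\left(333 \right)} = \frac{1}{8} - \frac{1}{333} = \frac{325}{2664}$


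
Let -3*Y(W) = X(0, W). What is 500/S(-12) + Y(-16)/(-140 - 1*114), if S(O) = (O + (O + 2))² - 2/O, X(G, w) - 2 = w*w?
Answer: 101183/73787 ≈ 1.3713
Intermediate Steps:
X(G, w) = 2 + w² (X(G, w) = 2 + w*w = 2 + w²)
Y(W) = -⅔ - W²/3 (Y(W) = -(2 + W²)/3 = -⅔ - W²/3)
S(O) = (2 + 2*O)² - 2/O (S(O) = (O + (2 + O))² - 2/O = (2 + 2*O)² - 2/O)
500/S(-12) + Y(-16)/(-140 - 1*114) = 500/(-2/(-12) + 4*(1 - 12)²) + (-⅔ - ⅓*(-16)²)/(-140 - 1*114) = 500/(-2*(-1/12) + 4*(-11)²) + (-⅔ - ⅓*256)/(-140 - 114) = 500/(⅙ + 4*121) + (-⅔ - 256/3)/(-254) = 500/(⅙ + 484) - 86*(-1/254) = 500/(2905/6) + 43/127 = 500*(6/2905) + 43/127 = 600/581 + 43/127 = 101183/73787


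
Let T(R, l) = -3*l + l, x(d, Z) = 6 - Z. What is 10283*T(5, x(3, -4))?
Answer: -205660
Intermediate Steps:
T(R, l) = -2*l
10283*T(5, x(3, -4)) = 10283*(-2*(6 - 1*(-4))) = 10283*(-2*(6 + 4)) = 10283*(-2*10) = 10283*(-20) = -205660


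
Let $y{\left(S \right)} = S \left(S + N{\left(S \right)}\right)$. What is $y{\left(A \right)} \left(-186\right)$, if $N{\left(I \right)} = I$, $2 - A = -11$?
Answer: $-62868$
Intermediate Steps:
$A = 13$ ($A = 2 - -11 = 2 + 11 = 13$)
$y{\left(S \right)} = 2 S^{2}$ ($y{\left(S \right)} = S \left(S + S\right) = S 2 S = 2 S^{2}$)
$y{\left(A \right)} \left(-186\right) = 2 \cdot 13^{2} \left(-186\right) = 2 \cdot 169 \left(-186\right) = 338 \left(-186\right) = -62868$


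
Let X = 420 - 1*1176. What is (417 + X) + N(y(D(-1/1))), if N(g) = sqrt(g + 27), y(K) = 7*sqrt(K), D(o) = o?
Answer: -339 + sqrt(27 + 7*I) ≈ -333.76 + 0.66808*I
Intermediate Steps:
N(g) = sqrt(27 + g)
X = -756 (X = 420 - 1176 = -756)
(417 + X) + N(y(D(-1/1))) = (417 - 756) + sqrt(27 + 7*sqrt(-1/1)) = -339 + sqrt(27 + 7*sqrt(-1*1)) = -339 + sqrt(27 + 7*sqrt(-1)) = -339 + sqrt(27 + 7*I)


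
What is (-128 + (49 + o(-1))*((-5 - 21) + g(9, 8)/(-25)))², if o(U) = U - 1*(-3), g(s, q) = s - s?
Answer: 2114116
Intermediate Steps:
g(s, q) = 0
o(U) = 3 + U (o(U) = U + 3 = 3 + U)
(-128 + (49 + o(-1))*((-5 - 21) + g(9, 8)/(-25)))² = (-128 + (49 + (3 - 1))*((-5 - 21) + 0/(-25)))² = (-128 + (49 + 2)*(-26 + 0*(-1/25)))² = (-128 + 51*(-26 + 0))² = (-128 + 51*(-26))² = (-128 - 1326)² = (-1454)² = 2114116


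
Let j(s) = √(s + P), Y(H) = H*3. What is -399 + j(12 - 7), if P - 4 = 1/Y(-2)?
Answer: -399 + √318/6 ≈ -396.03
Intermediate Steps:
Y(H) = 3*H
P = 23/6 (P = 4 + 1/(3*(-2)) = 4 + 1/(-6) = 4 - ⅙ = 23/6 ≈ 3.8333)
j(s) = √(23/6 + s) (j(s) = √(s + 23/6) = √(23/6 + s))
-399 + j(12 - 7) = -399 + √(138 + 36*(12 - 7))/6 = -399 + √(138 + 36*5)/6 = -399 + √(138 + 180)/6 = -399 + √318/6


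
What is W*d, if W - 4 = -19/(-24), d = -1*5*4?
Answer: -575/6 ≈ -95.833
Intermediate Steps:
d = -20 (d = -5*4 = -20)
W = 115/24 (W = 4 - 19/(-24) = 4 - 19*(-1/24) = 4 + 19/24 = 115/24 ≈ 4.7917)
W*d = (115/24)*(-20) = -575/6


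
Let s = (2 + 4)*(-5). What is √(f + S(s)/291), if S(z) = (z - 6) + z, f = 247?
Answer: √2321889/97 ≈ 15.709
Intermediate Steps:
s = -30 (s = 6*(-5) = -30)
S(z) = -6 + 2*z (S(z) = (-6 + z) + z = -6 + 2*z)
√(f + S(s)/291) = √(247 + (-6 + 2*(-30))/291) = √(247 + (-6 - 60)*(1/291)) = √(247 - 66*1/291) = √(247 - 22/97) = √(23937/97) = √2321889/97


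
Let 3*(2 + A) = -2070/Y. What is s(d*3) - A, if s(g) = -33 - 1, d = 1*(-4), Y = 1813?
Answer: -57326/1813 ≈ -31.619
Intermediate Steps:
d = -4
s(g) = -34
A = -4316/1813 (A = -2 + (-2070/1813)/3 = -2 + (-2070*1/1813)/3 = -2 + (⅓)*(-2070/1813) = -2 - 690/1813 = -4316/1813 ≈ -2.3806)
s(d*3) - A = -34 - 1*(-4316/1813) = -34 + 4316/1813 = -57326/1813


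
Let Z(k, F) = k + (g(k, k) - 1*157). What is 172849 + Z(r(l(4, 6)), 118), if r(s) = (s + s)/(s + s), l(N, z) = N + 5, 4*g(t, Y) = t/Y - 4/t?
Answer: 690769/4 ≈ 1.7269e+5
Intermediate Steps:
g(t, Y) = -1/t + t/(4*Y) (g(t, Y) = (t/Y - 4/t)/4 = (-4/t + t/Y)/4 = -1/t + t/(4*Y))
l(N, z) = 5 + N
r(s) = 1 (r(s) = (2*s)/((2*s)) = (2*s)*(1/(2*s)) = 1)
Z(k, F) = -627/4 + k - 1/k (Z(k, F) = k + ((-1/k + k/(4*k)) - 1*157) = k + ((-1/k + ¼) - 157) = k + ((¼ - 1/k) - 157) = k + (-627/4 - 1/k) = -627/4 + k - 1/k)
172849 + Z(r(l(4, 6)), 118) = 172849 + (-627/4 + 1 - 1/1) = 172849 + (-627/4 + 1 - 1*1) = 172849 + (-627/4 + 1 - 1) = 172849 - 627/4 = 690769/4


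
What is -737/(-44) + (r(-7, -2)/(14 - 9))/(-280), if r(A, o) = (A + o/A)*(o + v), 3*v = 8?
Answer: 61568/3675 ≈ 16.753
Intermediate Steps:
v = 8/3 (v = (⅓)*8 = 8/3 ≈ 2.6667)
r(A, o) = (8/3 + o)*(A + o/A) (r(A, o) = (A + o/A)*(o + 8/3) = (A + o/A)*(8/3 + o) = (8/3 + o)*(A + o/A))
-737/(-44) + (r(-7, -2)/(14 - 9))/(-280) = -737/(-44) + (((⅓)*(3*(-2)² + 8*(-2) + (-7)²*(8 + 3*(-2)))/(-7))/(14 - 9))/(-280) = -737*(-1/44) + (((⅓)*(-⅐)*(3*4 - 16 + 49*(8 - 6)))/5)*(-1/280) = 67/4 + (((⅓)*(-⅐)*(12 - 16 + 49*2))*(⅕))*(-1/280) = 67/4 + (((⅓)*(-⅐)*(12 - 16 + 98))*(⅕))*(-1/280) = 67/4 + (((⅓)*(-⅐)*94)*(⅕))*(-1/280) = 67/4 - 94/21*⅕*(-1/280) = 67/4 - 94/105*(-1/280) = 67/4 + 47/14700 = 61568/3675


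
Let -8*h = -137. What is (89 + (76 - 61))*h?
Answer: 1781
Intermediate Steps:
h = 137/8 (h = -⅛*(-137) = 137/8 ≈ 17.125)
(89 + (76 - 61))*h = (89 + (76 - 61))*(137/8) = (89 + 15)*(137/8) = 104*(137/8) = 1781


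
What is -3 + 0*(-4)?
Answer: -3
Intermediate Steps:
-3 + 0*(-4) = -3 + 0 = -3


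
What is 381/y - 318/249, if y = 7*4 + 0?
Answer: 28655/2324 ≈ 12.330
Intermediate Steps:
y = 28 (y = 28 + 0 = 28)
381/y - 318/249 = 381/28 - 318/249 = 381*(1/28) - 318*1/249 = 381/28 - 106/83 = 28655/2324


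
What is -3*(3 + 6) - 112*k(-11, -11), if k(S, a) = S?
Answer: 1205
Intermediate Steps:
-3*(3 + 6) - 112*k(-11, -11) = -3*(3 + 6) - 112*(-11) = -3*9 + 1232 = -27 + 1232 = 1205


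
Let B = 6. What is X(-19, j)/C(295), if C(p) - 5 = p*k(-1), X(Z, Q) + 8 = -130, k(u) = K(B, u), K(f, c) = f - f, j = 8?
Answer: -138/5 ≈ -27.600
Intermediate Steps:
K(f, c) = 0
k(u) = 0
X(Z, Q) = -138 (X(Z, Q) = -8 - 130 = -138)
C(p) = 5 (C(p) = 5 + p*0 = 5 + 0 = 5)
X(-19, j)/C(295) = -138/5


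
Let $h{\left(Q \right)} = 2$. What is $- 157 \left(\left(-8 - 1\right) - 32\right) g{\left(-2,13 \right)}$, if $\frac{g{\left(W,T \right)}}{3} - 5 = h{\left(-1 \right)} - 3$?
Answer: $77244$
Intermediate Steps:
$g{\left(W,T \right)} = 12$ ($g{\left(W,T \right)} = 15 + 3 \left(2 - 3\right) = 15 + 3 \left(-1\right) = 15 - 3 = 12$)
$- 157 \left(\left(-8 - 1\right) - 32\right) g{\left(-2,13 \right)} = - 157 \left(\left(-8 - 1\right) - 32\right) 12 = - 157 \left(-9 - 32\right) 12 = \left(-157\right) \left(-41\right) 12 = 6437 \cdot 12 = 77244$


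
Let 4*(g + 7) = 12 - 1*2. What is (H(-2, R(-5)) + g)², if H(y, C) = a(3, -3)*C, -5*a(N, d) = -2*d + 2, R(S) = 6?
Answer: 19881/100 ≈ 198.81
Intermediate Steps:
g = -9/2 (g = -7 + (12 - 1*2)/4 = -7 + (12 - 2)/4 = -7 + (¼)*10 = -7 + 5/2 = -9/2 ≈ -4.5000)
a(N, d) = -⅖ + 2*d/5 (a(N, d) = -(-2*d + 2)/5 = -(2 - 2*d)/5 = -⅖ + 2*d/5)
H(y, C) = -8*C/5 (H(y, C) = (-⅖ + (⅖)*(-3))*C = (-⅖ - 6/5)*C = -8*C/5)
(H(-2, R(-5)) + g)² = (-8/5*6 - 9/2)² = (-48/5 - 9/2)² = (-141/10)² = 19881/100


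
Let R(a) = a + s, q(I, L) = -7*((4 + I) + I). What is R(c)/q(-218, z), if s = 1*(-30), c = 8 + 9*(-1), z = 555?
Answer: -31/3024 ≈ -0.010251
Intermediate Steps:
q(I, L) = -28 - 14*I (q(I, L) = -7*(4 + 2*I) = -28 - 14*I)
c = -1 (c = 8 - 9 = -1)
s = -30
R(a) = -30 + a (R(a) = a - 30 = -30 + a)
R(c)/q(-218, z) = (-30 - 1)/(-28 - 14*(-218)) = -31/(-28 + 3052) = -31/3024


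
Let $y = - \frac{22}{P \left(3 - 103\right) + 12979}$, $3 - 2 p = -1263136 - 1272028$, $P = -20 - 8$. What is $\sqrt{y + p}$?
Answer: $\frac{\sqrt{1262395740746342}}{31558} \approx 1125.9$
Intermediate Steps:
$P = -28$
$p = \frac{2535167}{2}$ ($p = \frac{3}{2} - \frac{-1263136 - 1272028}{2} = \frac{3}{2} - -1267582 = \frac{3}{2} + 1267582 = \frac{2535167}{2} \approx 1.2676 \cdot 10^{6}$)
$y = - \frac{22}{15779}$ ($y = - \frac{22}{- 28 \left(3 - 103\right) + 12979} = - \frac{22}{\left(-28\right) \left(-100\right) + 12979} = - \frac{22}{2800 + 12979} = - \frac{22}{15779} \approx -0.0013943$)
$\sqrt{y + p} = \sqrt{- \frac{22}{15779} + \frac{2535167}{2}} = \sqrt{\frac{40002400049}{31558}} = \frac{\sqrt{1262395740746342}}{31558}$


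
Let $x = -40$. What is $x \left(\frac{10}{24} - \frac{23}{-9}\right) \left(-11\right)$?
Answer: $\frac{11770}{9} \approx 1307.8$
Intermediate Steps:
$x \left(\frac{10}{24} - \frac{23}{-9}\right) \left(-11\right) = - 40 \left(\frac{10}{24} - \frac{23}{-9}\right) \left(-11\right) = - 40 \left(10 \cdot \frac{1}{24} - - \frac{23}{9}\right) \left(-11\right) = - 40 \left(\frac{5}{12} + \frac{23}{9}\right) \left(-11\right) = \left(-40\right) \frac{107}{36} \left(-11\right) = \left(- \frac{1070}{9}\right) \left(-11\right) = \frac{11770}{9}$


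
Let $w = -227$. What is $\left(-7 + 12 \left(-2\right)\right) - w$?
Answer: $196$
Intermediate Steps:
$\left(-7 + 12 \left(-2\right)\right) - w = \left(-7 + 12 \left(-2\right)\right) - -227 = \left(-7 - 24\right) + 227 = -31 + 227 = 196$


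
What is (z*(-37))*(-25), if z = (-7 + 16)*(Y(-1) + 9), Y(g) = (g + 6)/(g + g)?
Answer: 108225/2 ≈ 54113.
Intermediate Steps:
Y(g) = (6 + g)/(2*g) (Y(g) = (6 + g)/((2*g)) = (6 + g)*(1/(2*g)) = (6 + g)/(2*g))
z = 117/2 (z = (-7 + 16)*((½)*(6 - 1)/(-1) + 9) = 9*((½)*(-1)*5 + 9) = 9*(-5/2 + 9) = 9*(13/2) = 117/2 ≈ 58.500)
(z*(-37))*(-25) = ((117/2)*(-37))*(-25) = -4329/2*(-25) = 108225/2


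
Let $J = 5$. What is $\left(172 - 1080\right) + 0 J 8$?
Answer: $-908$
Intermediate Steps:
$\left(172 - 1080\right) + 0 J 8 = \left(172 - 1080\right) + 0 \cdot 5 \cdot 8 = -908 + 0 \cdot 8 = -908 + 0 = -908$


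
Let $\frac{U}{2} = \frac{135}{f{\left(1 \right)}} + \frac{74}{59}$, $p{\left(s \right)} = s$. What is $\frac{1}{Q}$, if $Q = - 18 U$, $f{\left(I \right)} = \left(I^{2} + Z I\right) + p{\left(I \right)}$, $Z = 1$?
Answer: $- \frac{59}{98244} \approx -0.00060055$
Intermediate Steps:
$f{\left(I \right)} = I^{2} + 2 I$ ($f{\left(I \right)} = \left(I^{2} + 1 I\right) + I = \left(I^{2} + I\right) + I = \left(I + I^{2}\right) + I = I^{2} + 2 I$)
$U = \frac{5458}{59}$ ($U = 2 \left(\frac{135}{1 \left(2 + 1\right)} + \frac{74}{59}\right) = 2 \left(\frac{135}{1 \cdot 3} + 74 \cdot \frac{1}{59}\right) = 2 \left(\frac{135}{3} + \frac{74}{59}\right) = 2 \left(135 \cdot \frac{1}{3} + \frac{74}{59}\right) = 2 \left(45 + \frac{74}{59}\right) = 2 \cdot \frac{2729}{59} = \frac{5458}{59} \approx 92.508$)
$Q = - \frac{98244}{59}$ ($Q = \left(-18\right) \frac{5458}{59} = - \frac{98244}{59} \approx -1665.2$)
$\frac{1}{Q} = \frac{1}{- \frac{98244}{59}} = - \frac{59}{98244}$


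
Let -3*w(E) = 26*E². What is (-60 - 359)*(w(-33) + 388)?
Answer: 3791950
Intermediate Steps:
w(E) = -26*E²/3
(-60 - 359)*(w(-33) + 388) = (-60 - 359)*(-26/3*(-33)² + 388) = -419*(-26/3*1089 + 388) = -419*(-9438 + 388) = -419*(-9050) = 3791950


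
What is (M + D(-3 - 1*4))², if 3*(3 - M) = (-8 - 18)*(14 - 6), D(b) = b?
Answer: 38416/9 ≈ 4268.4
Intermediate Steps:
M = 217/3 (M = 3 - (-8 - 18)*(14 - 6)/3 = 3 - (-26)*8/3 = 3 - ⅓*(-208) = 3 + 208/3 = 217/3 ≈ 72.333)
(M + D(-3 - 1*4))² = (217/3 + (-3 - 1*4))² = (217/3 + (-3 - 4))² = (217/3 - 7)² = (196/3)² = 38416/9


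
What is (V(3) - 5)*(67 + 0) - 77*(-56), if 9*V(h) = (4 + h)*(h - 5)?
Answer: 34855/9 ≈ 3872.8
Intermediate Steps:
V(h) = (-5 + h)*(4 + h)/9 (V(h) = ((4 + h)*(h - 5))/9 = ((4 + h)*(-5 + h))/9 = ((-5 + h)*(4 + h))/9 = (-5 + h)*(4 + h)/9)
(V(3) - 5)*(67 + 0) - 77*(-56) = ((-20/9 - ⅑*3 + (⅑)*3²) - 5)*(67 + 0) - 77*(-56) = ((-20/9 - ⅓ + (⅑)*9) - 5)*67 + 4312 = ((-20/9 - ⅓ + 1) - 5)*67 + 4312 = (-14/9 - 5)*67 + 4312 = -59/9*67 + 4312 = -3953/9 + 4312 = 34855/9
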